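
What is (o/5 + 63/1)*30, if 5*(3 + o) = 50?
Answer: 1932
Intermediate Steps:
o = 7 (o = -3 + (⅕)*50 = -3 + 10 = 7)
(o/5 + 63/1)*30 = (7/5 + 63/1)*30 = (7*(⅕) + 63*1)*30 = (7/5 + 63)*30 = (322/5)*30 = 1932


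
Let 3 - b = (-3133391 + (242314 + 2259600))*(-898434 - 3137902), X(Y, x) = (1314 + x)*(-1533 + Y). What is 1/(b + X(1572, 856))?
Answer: -1/2548853263639 ≈ -3.9233e-13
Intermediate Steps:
X(Y, x) = (-1533 + Y)*(1314 + x)
b = -2548853348269 (b = 3 - (-3133391 + (242314 + 2259600))*(-898434 - 3137902) = 3 - (-3133391 + 2501914)*(-4036336) = 3 - (-631477)*(-4036336) = 3 - 1*2548853348272 = 3 - 2548853348272 = -2548853348269)
1/(b + X(1572, 856)) = 1/(-2548853348269 + (-2014362 - 1533*856 + 1314*1572 + 1572*856)) = 1/(-2548853348269 + (-2014362 - 1312248 + 2065608 + 1345632)) = 1/(-2548853348269 + 84630) = 1/(-2548853263639) = -1/2548853263639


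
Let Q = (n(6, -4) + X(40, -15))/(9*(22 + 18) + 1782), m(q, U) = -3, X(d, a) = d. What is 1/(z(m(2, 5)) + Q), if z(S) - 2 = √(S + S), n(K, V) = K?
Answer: 2318715/11569471 - 1147041*I*√6/11569471 ≈ 0.20042 - 0.24285*I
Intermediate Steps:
Q = 23/1071 (Q = (6 + 40)/(9*(22 + 18) + 1782) = 46/(9*40 + 1782) = 46/(360 + 1782) = 46/2142 = 46*(1/2142) = 23/1071 ≈ 0.021475)
z(S) = 2 + √2*√S (z(S) = 2 + √(S + S) = 2 + √(2*S) = 2 + √2*√S)
1/(z(m(2, 5)) + Q) = 1/((2 + √2*√(-3)) + 23/1071) = 1/((2 + √2*(I*√3)) + 23/1071) = 1/((2 + I*√6) + 23/1071) = 1/(2165/1071 + I*√6)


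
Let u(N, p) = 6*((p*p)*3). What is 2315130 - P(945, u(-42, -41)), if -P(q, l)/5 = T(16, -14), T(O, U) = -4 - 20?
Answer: 2315010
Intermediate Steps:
T(O, U) = -24
u(N, p) = 18*p² (u(N, p) = 6*(p²*3) = 6*(3*p²) = 18*p²)
P(q, l) = 120 (P(q, l) = -5*(-24) = 120)
2315130 - P(945, u(-42, -41)) = 2315130 - 1*120 = 2315130 - 120 = 2315010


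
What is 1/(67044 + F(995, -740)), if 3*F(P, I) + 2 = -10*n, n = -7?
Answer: 3/201200 ≈ 1.4911e-5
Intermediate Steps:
F(P, I) = 68/3 (F(P, I) = -⅔ + (-10*(-7))/3 = -⅔ + (⅓)*70 = -⅔ + 70/3 = 68/3)
1/(67044 + F(995, -740)) = 1/(67044 + 68/3) = 1/(201200/3) = 3/201200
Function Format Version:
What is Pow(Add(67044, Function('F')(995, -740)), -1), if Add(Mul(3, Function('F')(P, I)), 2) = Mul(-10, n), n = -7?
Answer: Rational(3, 201200) ≈ 1.4911e-5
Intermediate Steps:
Function('F')(P, I) = Rational(68, 3) (Function('F')(P, I) = Add(Rational(-2, 3), Mul(Rational(1, 3), Mul(-10, -7))) = Add(Rational(-2, 3), Mul(Rational(1, 3), 70)) = Add(Rational(-2, 3), Rational(70, 3)) = Rational(68, 3))
Pow(Add(67044, Function('F')(995, -740)), -1) = Pow(Add(67044, Rational(68, 3)), -1) = Pow(Rational(201200, 3), -1) = Rational(3, 201200)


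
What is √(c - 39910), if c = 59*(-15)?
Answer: I*√40795 ≈ 201.98*I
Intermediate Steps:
c = -885
√(c - 39910) = √(-885 - 39910) = √(-40795) = I*√40795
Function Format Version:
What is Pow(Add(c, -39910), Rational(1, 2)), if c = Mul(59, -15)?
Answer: Mul(I, Pow(40795, Rational(1, 2))) ≈ Mul(201.98, I)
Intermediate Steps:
c = -885
Pow(Add(c, -39910), Rational(1, 2)) = Pow(Add(-885, -39910), Rational(1, 2)) = Pow(-40795, Rational(1, 2)) = Mul(I, Pow(40795, Rational(1, 2)))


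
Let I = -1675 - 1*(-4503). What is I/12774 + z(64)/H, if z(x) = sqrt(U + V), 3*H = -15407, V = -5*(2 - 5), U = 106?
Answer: 21574727/98404509 ≈ 0.21925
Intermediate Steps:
V = 15 (V = -5*(-3) = 15)
I = 2828 (I = -1675 + 4503 = 2828)
H = -15407/3 (H = (1/3)*(-15407) = -15407/3 ≈ -5135.7)
z(x) = 11 (z(x) = sqrt(106 + 15) = sqrt(121) = 11)
I/12774 + z(64)/H = 2828/12774 + 11/(-15407/3) = 2828*(1/12774) + 11*(-3/15407) = 1414/6387 - 33/15407 = 21574727/98404509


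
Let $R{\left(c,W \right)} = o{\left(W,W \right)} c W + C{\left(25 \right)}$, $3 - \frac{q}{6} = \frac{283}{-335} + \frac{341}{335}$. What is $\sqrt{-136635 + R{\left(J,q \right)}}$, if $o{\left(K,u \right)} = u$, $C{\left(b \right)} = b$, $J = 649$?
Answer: $\frac{\sqrt{5621988226}}{335} \approx 223.82$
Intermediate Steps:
$q = \frac{5682}{335}$ ($q = 18 - 6 \left(\frac{283}{-335} + \frac{341}{335}\right) = 18 - 6 \left(283 \left(- \frac{1}{335}\right) + 341 \cdot \frac{1}{335}\right) = 18 - 6 \left(- \frac{283}{335} + \frac{341}{335}\right) = 18 - \frac{348}{335} = \frac{5682}{335} \approx 16.961$)
$R{\left(c,W \right)} = 25 + c W^{2}$ ($R{\left(c,W \right)} = W c W + 25 = c W^{2} + 25 = 25 + c W^{2}$)
$\sqrt{-136635 + R{\left(J,q \right)}} = \sqrt{-136635 + \left(25 + 649 \left(\frac{5682}{335}\right)^{2}\right)} = \sqrt{-136635 + \left(25 + 649 \cdot \frac{32285124}{112225}\right)} = \sqrt{-136635 + \left(25 + \frac{20953045476}{112225}\right)} = \sqrt{-136635 + \frac{20955851101}{112225}} = \sqrt{\frac{5621988226}{112225}} = \frac{\sqrt{5621988226}}{335}$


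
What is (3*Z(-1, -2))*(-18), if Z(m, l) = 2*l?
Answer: 216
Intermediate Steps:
(3*Z(-1, -2))*(-18) = (3*(2*(-2)))*(-18) = (3*(-4))*(-18) = -12*(-18) = 216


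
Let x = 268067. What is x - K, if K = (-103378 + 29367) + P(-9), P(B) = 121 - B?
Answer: 341948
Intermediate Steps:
K = -73881 (K = (-103378 + 29367) + (121 - 1*(-9)) = -74011 + (121 + 9) = -74011 + 130 = -73881)
x - K = 268067 - 1*(-73881) = 268067 + 73881 = 341948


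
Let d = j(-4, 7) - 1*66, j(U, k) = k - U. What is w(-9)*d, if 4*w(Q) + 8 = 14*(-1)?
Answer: 605/2 ≈ 302.50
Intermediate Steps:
w(Q) = -11/2 (w(Q) = -2 + (14*(-1))/4 = -2 + (¼)*(-14) = -2 - 7/2 = -11/2)
d = -55 (d = (7 - 1*(-4)) - 1*66 = (7 + 4) - 66 = 11 - 66 = -55)
w(-9)*d = -11/2*(-55) = 605/2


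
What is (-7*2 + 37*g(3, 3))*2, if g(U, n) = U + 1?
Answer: 268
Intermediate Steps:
g(U, n) = 1 + U
(-7*2 + 37*g(3, 3))*2 = (-7*2 + 37*(1 + 3))*2 = (-14 + 37*4)*2 = (-14 + 148)*2 = 134*2 = 268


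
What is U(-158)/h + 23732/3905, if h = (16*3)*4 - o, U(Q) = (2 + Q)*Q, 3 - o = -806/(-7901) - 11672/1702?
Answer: 676244345101228/4785048798145 ≈ 141.32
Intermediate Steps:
o = 65595583/6723751 (o = 3 - (-806/(-7901) - 11672/1702) = 3 - (-806*(-1/7901) - 11672*1/1702) = 3 - (806/7901 - 5836/851) = 3 - 1*(-45424330/6723751) = 3 + 45424330/6723751 = 65595583/6723751 ≈ 9.7558)
U(Q) = Q*(2 + Q)
h = 1225364609/6723751 (h = (16*3)*4 - 1*65595583/6723751 = 48*4 - 65595583/6723751 = 192 - 65595583/6723751 = 1225364609/6723751 ≈ 182.24)
U(-158)/h + 23732/3905 = (-158*(2 - 158))/(1225364609/6723751) + 23732/3905 = -158*(-156)*(6723751/1225364609) + 23732*(1/3905) = 24648*(6723751/1225364609) + 23732/3905 = 165727014648/1225364609 + 23732/3905 = 676244345101228/4785048798145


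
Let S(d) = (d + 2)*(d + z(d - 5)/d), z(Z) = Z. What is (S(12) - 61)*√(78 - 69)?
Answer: 691/2 ≈ 345.50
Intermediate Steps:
S(d) = (2 + d)*(d + (-5 + d)/d) (S(d) = (d + 2)*(d + (d - 5)/d) = (2 + d)*(d + (-5 + d)/d))
(S(12) - 61)*√(78 - 69) = ((-3 + 12² - 10/12 + 3*12) - 61)*√(78 - 69) = ((-3 + 144 - 10*1/12 + 36) - 61)*√9 = ((-3 + 144 - ⅚ + 36) - 61)*3 = (1057/6 - 61)*3 = (691/6)*3 = 691/2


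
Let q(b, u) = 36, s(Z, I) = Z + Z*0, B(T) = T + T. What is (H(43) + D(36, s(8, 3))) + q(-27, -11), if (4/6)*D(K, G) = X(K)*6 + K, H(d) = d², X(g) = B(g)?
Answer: 2587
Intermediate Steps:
B(T) = 2*T
X(g) = 2*g
s(Z, I) = Z (s(Z, I) = Z + 0 = Z)
D(K, G) = 39*K/2 (D(K, G) = 3*((2*K)*6 + K)/2 = 3*(12*K + K)/2 = 3*(13*K)/2 = 39*K/2)
(H(43) + D(36, s(8, 3))) + q(-27, -11) = (43² + (39/2)*36) + 36 = (1849 + 702) + 36 = 2551 + 36 = 2587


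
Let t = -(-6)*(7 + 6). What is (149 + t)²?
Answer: 51529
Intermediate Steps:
t = 78 (t = -(-6)*13 = -1*(-78) = 78)
(149 + t)² = (149 + 78)² = 227² = 51529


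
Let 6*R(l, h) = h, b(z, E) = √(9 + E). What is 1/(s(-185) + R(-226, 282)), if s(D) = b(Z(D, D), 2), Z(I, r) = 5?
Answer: 47/2198 - √11/2198 ≈ 0.019874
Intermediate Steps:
s(D) = √11 (s(D) = √(9 + 2) = √11)
R(l, h) = h/6
1/(s(-185) + R(-226, 282)) = 1/(√11 + (⅙)*282) = 1/(√11 + 47) = 1/(47 + √11)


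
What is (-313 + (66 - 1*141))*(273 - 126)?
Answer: -57036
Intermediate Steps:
(-313 + (66 - 1*141))*(273 - 126) = (-313 + (66 - 141))*147 = (-313 - 75)*147 = -388*147 = -57036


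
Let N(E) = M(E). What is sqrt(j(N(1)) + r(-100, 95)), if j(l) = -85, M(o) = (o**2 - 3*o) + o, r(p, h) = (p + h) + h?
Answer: sqrt(5) ≈ 2.2361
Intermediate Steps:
r(p, h) = p + 2*h (r(p, h) = (h + p) + h = p + 2*h)
M(o) = o**2 - 2*o
N(E) = E*(-2 + E)
sqrt(j(N(1)) + r(-100, 95)) = sqrt(-85 + (-100 + 2*95)) = sqrt(-85 + (-100 + 190)) = sqrt(-85 + 90) = sqrt(5)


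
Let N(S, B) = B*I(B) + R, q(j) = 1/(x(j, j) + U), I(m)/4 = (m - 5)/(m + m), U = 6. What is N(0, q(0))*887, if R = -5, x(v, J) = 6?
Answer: -78943/6 ≈ -13157.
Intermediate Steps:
I(m) = 2*(-5 + m)/m (I(m) = 4*((m - 5)/(m + m)) = 4*((-5 + m)/((2*m))) = 4*((-5 + m)*(1/(2*m))) = 4*((-5 + m)/(2*m)) = 2*(-5 + m)/m)
q(j) = 1/12 (q(j) = 1/(6 + 6) = 1/12)
N(S, B) = -5 + B*(2 - 10/B) (N(S, B) = B*(2 - 10/B) - 5 = -5 + B*(2 - 10/B))
N(0, q(0))*887 = (-15 + 2*(1/12))*887 = (-15 + 1/6)*887 = -89/6*887 = -78943/6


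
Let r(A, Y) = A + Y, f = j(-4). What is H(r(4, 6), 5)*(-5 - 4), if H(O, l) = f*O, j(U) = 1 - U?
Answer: -450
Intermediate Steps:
f = 5 (f = 1 - 1*(-4) = 1 + 4 = 5)
H(O, l) = 5*O
H(r(4, 6), 5)*(-5 - 4) = (5*(4 + 6))*(-5 - 4) = (5*10)*(-9) = 50*(-9) = -450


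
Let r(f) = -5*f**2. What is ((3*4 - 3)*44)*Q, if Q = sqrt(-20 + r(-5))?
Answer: 396*I*sqrt(145) ≈ 4768.5*I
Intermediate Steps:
Q = I*sqrt(145) (Q = sqrt(-20 - 5*(-5)**2) = sqrt(-20 - 5*25) = sqrt(-20 - 125) = sqrt(-145) = I*sqrt(145) ≈ 12.042*I)
((3*4 - 3)*44)*Q = ((3*4 - 3)*44)*(I*sqrt(145)) = ((12 - 3)*44)*(I*sqrt(145)) = (9*44)*(I*sqrt(145)) = 396*(I*sqrt(145)) = 396*I*sqrt(145)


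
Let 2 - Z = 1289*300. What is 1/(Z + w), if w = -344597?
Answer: -1/731295 ≈ -1.3674e-6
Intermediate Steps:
Z = -386698 (Z = 2 - 1289*300 = 2 - 1*386700 = 2 - 386700 = -386698)
1/(Z + w) = 1/(-386698 - 344597) = 1/(-731295) = -1/731295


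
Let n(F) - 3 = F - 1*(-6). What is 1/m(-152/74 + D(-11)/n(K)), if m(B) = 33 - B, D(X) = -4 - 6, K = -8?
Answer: 37/1667 ≈ 0.022196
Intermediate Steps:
D(X) = -10
n(F) = 9 + F (n(F) = 3 + (F - 1*(-6)) = 3 + (F + 6) = 3 + (6 + F) = 9 + F)
1/m(-152/74 + D(-11)/n(K)) = 1/(33 - (-152/74 - 10/(9 - 8))) = 1/(33 - (-152*1/74 - 10/1)) = 1/(33 - (-76/37 - 10*1)) = 1/(33 - (-76/37 - 10)) = 1/(33 - 1*(-446/37)) = 1/(33 + 446/37) = 1/(1667/37) = 37/1667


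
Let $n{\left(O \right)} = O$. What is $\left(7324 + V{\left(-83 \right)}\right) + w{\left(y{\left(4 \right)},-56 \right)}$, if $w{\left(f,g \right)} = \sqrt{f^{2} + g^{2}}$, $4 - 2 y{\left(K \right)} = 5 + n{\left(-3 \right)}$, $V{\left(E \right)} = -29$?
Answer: $7295 + \sqrt{3137} \approx 7351.0$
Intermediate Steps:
$y{\left(K \right)} = 1$ ($y{\left(K \right)} = 2 - \frac{5 - 3}{2} = 2 - 1 = 1$)
$\left(7324 + V{\left(-83 \right)}\right) + w{\left(y{\left(4 \right)},-56 \right)} = \left(7324 - 29\right) + \sqrt{1^{2} + \left(-56\right)^{2}} = 7295 + \sqrt{1 + 3136} = 7295 + \sqrt{3137}$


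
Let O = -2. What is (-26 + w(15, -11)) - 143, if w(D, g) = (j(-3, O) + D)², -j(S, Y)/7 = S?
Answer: 1127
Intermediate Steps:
j(S, Y) = -7*S
w(D, g) = (21 + D)² (w(D, g) = (-7*(-3) + D)² = (21 + D)²)
(-26 + w(15, -11)) - 143 = (-26 + (21 + 15)²) - 143 = (-26 + 36²) - 143 = (-26 + 1296) - 143 = 1270 - 143 = 1127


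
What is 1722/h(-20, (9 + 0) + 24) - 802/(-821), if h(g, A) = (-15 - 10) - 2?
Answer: -464036/7389 ≈ -62.801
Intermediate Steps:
h(g, A) = -27 (h(g, A) = -25 - 2 = -27)
1722/h(-20, (9 + 0) + 24) - 802/(-821) = 1722/(-27) - 802/(-821) = 1722*(-1/27) - 802*(-1/821) = -574/9 + 802/821 = -464036/7389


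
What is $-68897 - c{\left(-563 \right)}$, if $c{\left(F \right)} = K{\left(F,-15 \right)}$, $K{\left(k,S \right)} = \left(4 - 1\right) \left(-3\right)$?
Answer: $-68888$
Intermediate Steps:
$K{\left(k,S \right)} = -9$ ($K{\left(k,S \right)} = 3 \left(-3\right) = -9$)
$c{\left(F \right)} = -9$
$-68897 - c{\left(-563 \right)} = -68897 - -9 = -68897 + 9 = -68888$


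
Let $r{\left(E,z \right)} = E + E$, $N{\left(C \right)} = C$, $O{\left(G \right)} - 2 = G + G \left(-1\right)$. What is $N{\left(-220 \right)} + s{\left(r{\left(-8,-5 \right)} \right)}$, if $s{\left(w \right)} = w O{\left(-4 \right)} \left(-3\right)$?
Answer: $-124$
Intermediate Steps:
$O{\left(G \right)} = 2$ ($O{\left(G \right)} = 2 + \left(G + G \left(-1\right)\right) = 2 + \left(G - G\right) = 2 + 0 = 2$)
$r{\left(E,z \right)} = 2 E$
$s{\left(w \right)} = - 6 w$ ($s{\left(w \right)} = w 2 \left(-3\right) = 2 w \left(-3\right) = - 6 w$)
$N{\left(-220 \right)} + s{\left(r{\left(-8,-5 \right)} \right)} = -220 - 6 \cdot 2 \left(-8\right) = -220 - -96 = -220 + 96 = -124$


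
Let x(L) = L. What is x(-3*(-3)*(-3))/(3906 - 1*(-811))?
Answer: -27/4717 ≈ -0.0057240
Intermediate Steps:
x(-3*(-3)*(-3))/(3906 - 1*(-811)) = (-3*(-3)*(-3))/(3906 - 1*(-811)) = (9*(-3))/(3906 + 811) = -27/4717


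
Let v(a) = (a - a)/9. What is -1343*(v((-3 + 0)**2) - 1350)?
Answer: 1813050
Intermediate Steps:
v(a) = 0 (v(a) = 0*(1/9) = 0)
-1343*(v((-3 + 0)**2) - 1350) = -1343*(0 - 1350) = -1343*(-1350) = 1813050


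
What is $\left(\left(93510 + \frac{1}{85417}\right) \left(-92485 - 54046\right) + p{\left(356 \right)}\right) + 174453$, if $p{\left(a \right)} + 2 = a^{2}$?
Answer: $- \frac{1170367728965322}{85417} \approx -1.3702 \cdot 10^{10}$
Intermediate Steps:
$p{\left(a \right)} = -2 + a^{2}$
$\left(\left(93510 + \frac{1}{85417}\right) \left(-92485 - 54046\right) + p{\left(356 \right)}\right) + 174453 = \left(\left(93510 + \frac{1}{85417}\right) \left(-92485 - 54046\right) - \left(2 - 356^{2}\right)\right) + 174453 = \left(\left(93510 + \frac{1}{85417}\right) \left(-146531\right) + \left(-2 + 126736\right)\right) + 174453 = \left(\frac{7987343671}{85417} \left(-146531\right) + 126734\right) + 174453 = \left(- \frac{1170393455455301}{85417} + 126734\right) + 174453 = - \frac{1170382630217223}{85417} + 174453 = - \frac{1170367728965322}{85417}$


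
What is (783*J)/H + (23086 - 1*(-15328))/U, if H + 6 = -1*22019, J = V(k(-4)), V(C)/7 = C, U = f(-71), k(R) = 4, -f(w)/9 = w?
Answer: 832058914/14073975 ≈ 59.120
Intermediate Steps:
f(w) = -9*w
U = 639 (U = -9*(-71) = 639)
V(C) = 7*C
J = 28 (J = 7*4 = 28)
H = -22025 (H = -6 - 1*22019 = -6 - 22019 = -22025)
(783*J)/H + (23086 - 1*(-15328))/U = (783*28)/(-22025) + (23086 - 1*(-15328))/639 = 21924*(-1/22025) + (23086 + 15328)*(1/639) = -21924/22025 + 38414*(1/639) = -21924/22025 + 38414/639 = 832058914/14073975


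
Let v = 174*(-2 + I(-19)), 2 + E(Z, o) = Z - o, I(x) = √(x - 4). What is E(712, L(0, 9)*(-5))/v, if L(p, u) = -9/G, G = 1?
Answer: -665/2349 - 665*I*√23/4698 ≈ -0.2831 - 0.67885*I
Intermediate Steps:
I(x) = √(-4 + x)
L(p, u) = -9 (L(p, u) = -9/1 = -9*1 = -9)
E(Z, o) = -2 + Z - o (E(Z, o) = -2 + (Z - o) = -2 + Z - o)
v = -348 + 174*I*√23 (v = 174*(-2 + √(-4 - 19)) = 174*(-2 + √(-23)) = 174*(-2 + I*√23) = -348 + 174*I*√23 ≈ -348.0 + 834.47*I)
E(712, L(0, 9)*(-5))/v = (-2 + 712 - (-9)*(-5))/(-348 + 174*I*√23) = (-2 + 712 - 1*45)/(-348 + 174*I*√23) = (-2 + 712 - 45)/(-348 + 174*I*√23) = 665/(-348 + 174*I*√23)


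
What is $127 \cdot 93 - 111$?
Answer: $11700$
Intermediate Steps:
$127 \cdot 93 - 111 = 11811 - 111 = 11700$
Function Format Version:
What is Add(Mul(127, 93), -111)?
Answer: 11700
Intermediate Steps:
Add(Mul(127, 93), -111) = Add(11811, -111) = 11700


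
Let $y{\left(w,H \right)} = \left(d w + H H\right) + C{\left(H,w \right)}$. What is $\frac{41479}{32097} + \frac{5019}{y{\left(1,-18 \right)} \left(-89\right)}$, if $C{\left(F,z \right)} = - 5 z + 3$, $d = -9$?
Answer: $\frac{994385660}{894126129} \approx 1.1121$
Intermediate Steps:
$C{\left(F,z \right)} = 3 - 5 z$
$y{\left(w,H \right)} = 3 + H^{2} - 14 w$ ($y{\left(w,H \right)} = \left(- 9 w + H H\right) - \left(-3 + 5 w\right) = \left(- 9 w + H^{2}\right) - \left(-3 + 5 w\right) = \left(H^{2} - 9 w\right) - \left(-3 + 5 w\right) = 3 + H^{2} - 14 w$)
$\frac{41479}{32097} + \frac{5019}{y{\left(1,-18 \right)} \left(-89\right)} = \frac{41479}{32097} + \frac{5019}{\left(3 + \left(-18\right)^{2} - 14\right) \left(-89\right)} = 41479 \cdot \frac{1}{32097} + \frac{5019}{\left(3 + 324 - 14\right) \left(-89\right)} = \frac{41479}{32097} + \frac{5019}{313 \left(-89\right)} = \frac{41479}{32097} + \frac{5019}{-27857} = \frac{41479}{32097} + 5019 \left(- \frac{1}{27857}\right) = \frac{41479}{32097} - \frac{5019}{27857} = \frac{994385660}{894126129}$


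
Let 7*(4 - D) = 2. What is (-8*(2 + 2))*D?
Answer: -832/7 ≈ -118.86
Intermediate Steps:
D = 26/7 (D = 4 - ⅐*2 = 4 - 2/7 = 26/7 ≈ 3.7143)
(-8*(2 + 2))*D = -8*(2 + 2)*(26/7) = -8*4*(26/7) = -32*26/7 = -832/7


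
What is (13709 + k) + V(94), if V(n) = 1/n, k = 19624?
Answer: 3133303/94 ≈ 33333.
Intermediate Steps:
(13709 + k) + V(94) = (13709 + 19624) + 1/94 = 33333 + 1/94 = 3133303/94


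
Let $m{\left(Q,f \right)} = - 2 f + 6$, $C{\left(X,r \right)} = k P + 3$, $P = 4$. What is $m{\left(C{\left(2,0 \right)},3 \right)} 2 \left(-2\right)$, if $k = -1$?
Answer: $0$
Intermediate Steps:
$C{\left(X,r \right)} = -1$ ($C{\left(X,r \right)} = \left(-1\right) 4 + 3 = -4 + 3 = -1$)
$m{\left(Q,f \right)} = 6 - 2 f$
$m{\left(C{\left(2,0 \right)},3 \right)} 2 \left(-2\right) = \left(6 - 6\right) 2 \left(-2\right) = 0 \cdot 2 \left(-2\right) = 0 \left(-2\right) = 0$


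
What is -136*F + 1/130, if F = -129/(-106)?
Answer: -1140307/6890 ≈ -165.50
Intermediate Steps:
F = 129/106 (F = -129*(-1/106) = 129/106 ≈ 1.2170)
-136*F + 1/130 = -136*129/106 + 1/130 = -8772/53 + 1/130 = -1140307/6890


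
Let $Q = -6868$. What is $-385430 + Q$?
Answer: $-392298$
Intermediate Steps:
$-385430 + Q = -385430 - 6868 = -392298$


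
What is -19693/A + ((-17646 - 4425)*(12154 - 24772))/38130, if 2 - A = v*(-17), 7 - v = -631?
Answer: 503388166409/68939040 ≈ 7301.9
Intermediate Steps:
v = 638 (v = 7 - 1*(-631) = 7 + 631 = 638)
A = 10848 (A = 2 - 638*(-17) = 2 - 1*(-10846) = 2 + 10846 = 10848)
-19693/A + ((-17646 - 4425)*(12154 - 24772))/38130 = -19693/10848 + ((-17646 - 4425)*(12154 - 24772))/38130 = -19693*1/10848 - 22071*(-12618)*(1/38130) = -19693/10848 + 278491878*(1/38130) = -19693/10848 + 46415313/6355 = 503388166409/68939040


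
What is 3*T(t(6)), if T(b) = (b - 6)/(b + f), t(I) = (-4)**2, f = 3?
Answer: 30/19 ≈ 1.5789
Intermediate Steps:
t(I) = 16
T(b) = (-6 + b)/(3 + b) (T(b) = (b - 6)/(b + 3) = (-6 + b)/(3 + b))
3*T(t(6)) = 3*((-6 + 16)/(3 + 16)) = 3*(10/19) = 30/19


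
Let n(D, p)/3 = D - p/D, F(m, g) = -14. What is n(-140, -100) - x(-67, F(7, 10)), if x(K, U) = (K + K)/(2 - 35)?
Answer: -98453/231 ≈ -426.20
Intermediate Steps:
x(K, U) = -2*K/33 (x(K, U) = (2*K)/(-33) = (2*K)*(-1/33) = -2*K/33)
n(D, p) = 3*D - 3*p/D (n(D, p) = 3*(D - p/D) = 3*D - 3*p/D)
n(-140, -100) - x(-67, F(7, 10)) = (3*(-140) - 3*(-100)/(-140)) - (-2)*(-67)/33 = (-420 - 3*(-100)*(-1/140)) - 1*134/33 = (-420 - 15/7) - 134/33 = -2955/7 - 134/33 = -98453/231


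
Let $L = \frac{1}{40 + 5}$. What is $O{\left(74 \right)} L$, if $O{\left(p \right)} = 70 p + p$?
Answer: $\frac{5254}{45} \approx 116.76$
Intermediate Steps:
$O{\left(p \right)} = 71 p$
$L = \frac{1}{45} \approx 0.022222$
$O{\left(74 \right)} L = 71 \cdot 74 \cdot \frac{1}{45} = 5254 \cdot \frac{1}{45} = \frac{5254}{45}$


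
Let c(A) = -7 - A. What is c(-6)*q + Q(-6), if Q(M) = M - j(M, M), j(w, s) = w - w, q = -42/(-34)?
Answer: -123/17 ≈ -7.2353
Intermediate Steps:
q = 21/17 (q = -42*(-1/34) = 21/17 ≈ 1.2353)
j(w, s) = 0
Q(M) = M (Q(M) = M - 1*0 = M + 0 = M)
c(-6)*q + Q(-6) = (-7 - 1*(-6))*(21/17) - 6 = (-7 + 6)*(21/17) - 6 = -1*21/17 - 6 = -21/17 - 6 = -123/17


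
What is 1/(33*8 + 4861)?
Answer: 1/5125 ≈ 0.00019512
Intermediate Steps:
1/(33*8 + 4861) = 1/(264 + 4861) = 1/5125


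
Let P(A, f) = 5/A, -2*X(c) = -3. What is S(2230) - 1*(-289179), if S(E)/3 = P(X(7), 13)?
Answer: 289189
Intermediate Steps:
X(c) = 3/2 (X(c) = -1/2*(-3) = 3/2)
S(E) = 10 (S(E) = 3*(5/(3/2)) = 3*(5*(2/3)) = 3*(10/3) = 10)
S(2230) - 1*(-289179) = 10 - 1*(-289179) = 10 + 289179 = 289189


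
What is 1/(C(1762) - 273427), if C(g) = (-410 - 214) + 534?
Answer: -1/273517 ≈ -3.6561e-6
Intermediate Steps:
C(g) = -90 (C(g) = -624 + 534 = -90)
1/(C(1762) - 273427) = 1/(-90 - 273427) = 1/(-273517) = -1/273517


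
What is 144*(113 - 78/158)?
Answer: 1279872/79 ≈ 16201.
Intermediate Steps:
144*(113 - 78/158) = 144*(113 - 78*1/158) = 144*(113 - 39/79) = 144*(8888/79) = 1279872/79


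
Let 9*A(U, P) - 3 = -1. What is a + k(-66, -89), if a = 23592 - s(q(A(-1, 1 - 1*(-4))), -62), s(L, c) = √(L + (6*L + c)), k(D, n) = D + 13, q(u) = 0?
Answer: 23539 - I*√62 ≈ 23539.0 - 7.874*I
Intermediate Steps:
A(U, P) = 2/9 (A(U, P) = ⅓ + (⅑)*(-1) = ⅓ - ⅑ = 2/9)
k(D, n) = 13 + D
s(L, c) = √(c + 7*L) (s(L, c) = √(L + (c + 6*L)) = √(c + 7*L))
a = 23592 - I*√62 (a = 23592 - √(-62 + 7*0) = 23592 - √(-62 + 0) = 23592 - √(-62) = 23592 - I*√62 ≈ 23592.0 - 7.874*I)
a + k(-66, -89) = (23592 - I*√62) + (13 - 66) = (23592 - I*√62) - 53 = 23539 - I*√62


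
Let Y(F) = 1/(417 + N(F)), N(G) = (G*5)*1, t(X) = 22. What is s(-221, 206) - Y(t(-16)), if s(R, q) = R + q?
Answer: -7906/527 ≈ -15.002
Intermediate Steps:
N(G) = 5*G (N(G) = (5*G)*1 = 5*G)
Y(F) = 1/(417 + 5*F)
s(-221, 206) - Y(t(-16)) = (-221 + 206) - 1/(417 + 5*22) = -15 - 1/(417 + 110) = -15 - 1/527 = -7906/527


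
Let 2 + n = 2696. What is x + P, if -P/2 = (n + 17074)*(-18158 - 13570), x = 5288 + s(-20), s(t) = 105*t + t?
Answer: 1254401376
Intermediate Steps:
n = 2694 (n = -2 + 2696 = 2694)
s(t) = 106*t
x = 3168 (x = 5288 + 106*(-20) = 5288 - 2120 = 3168)
P = 1254398208 (P = -2*(2694 + 17074)*(-18158 - 13570) = -39536*(-31728) = -2*(-627199104) = 1254398208)
x + P = 3168 + 1254398208 = 1254401376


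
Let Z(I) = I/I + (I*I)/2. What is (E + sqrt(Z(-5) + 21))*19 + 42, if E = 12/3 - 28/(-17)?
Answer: 2538/17 + 19*sqrt(138)/2 ≈ 260.89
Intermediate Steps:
Z(I) = 1 + I**2/2 (Z(I) = 1 + I**2*(1/2) = 1 + I**2/2)
E = 96/17 (E = 12*(1/3) - 28*(-1/17) = 4 + 28/17 = 96/17 ≈ 5.6471)
(E + sqrt(Z(-5) + 21))*19 + 42 = (96/17 + sqrt((1 + (1/2)*(-5)**2) + 21))*19 + 42 = (96/17 + sqrt((1 + (1/2)*25) + 21))*19 + 42 = (96/17 + sqrt((1 + 25/2) + 21))*19 + 42 = (96/17 + sqrt(27/2 + 21))*19 + 42 = (96/17 + sqrt(69/2))*19 + 42 = (96/17 + sqrt(138)/2)*19 + 42 = (1824/17 + 19*sqrt(138)/2) + 42 = 2538/17 + 19*sqrt(138)/2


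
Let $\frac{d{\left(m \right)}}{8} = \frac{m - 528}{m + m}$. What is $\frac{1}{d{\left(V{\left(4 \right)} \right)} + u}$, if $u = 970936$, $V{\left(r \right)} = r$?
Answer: $\frac{1}{970412} \approx 1.0305 \cdot 10^{-6}$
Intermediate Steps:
$d{\left(m \right)} = \frac{4 \left(-528 + m\right)}{m}$ ($d{\left(m \right)} = 8 \frac{m - 528}{m + m} = 8 \frac{-528 + m}{2 m} = \frac{4 \left(-528 + m\right)}{m}$)
$\frac{1}{d{\left(V{\left(4 \right)} \right)} + u} = \frac{1}{\left(4 - \frac{2112}{4}\right) + 970936} = \frac{1}{\left(4 - 528\right) + 970936} = \frac{1}{-524 + 970936} = \frac{1}{970412}$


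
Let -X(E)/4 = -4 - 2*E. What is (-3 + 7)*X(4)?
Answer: 192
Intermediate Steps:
X(E) = 16 + 8*E (X(E) = -4*(-4 - 2*E) = 16 + 8*E)
(-3 + 7)*X(4) = (-3 + 7)*(16 + 8*4) = 4*(16 + 32) = 4*48 = 192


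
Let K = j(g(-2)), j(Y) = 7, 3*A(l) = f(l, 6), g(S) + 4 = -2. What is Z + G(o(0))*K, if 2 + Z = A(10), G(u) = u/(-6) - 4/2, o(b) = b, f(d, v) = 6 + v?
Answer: -12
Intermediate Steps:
g(S) = -6 (g(S) = -4 - 2 = -6)
A(l) = 4 (A(l) = (6 + 6)/3 = (1/3)*12 = 4)
G(u) = -2 - u/6 (G(u) = u*(-1/6) - 4*1/2 = -u/6 - 2 = -2 - u/6)
K = 7
Z = 2 (Z = -2 + 4 = 2)
Z + G(o(0))*K = 2 + (-2 - 1/6*0)*7 = 2 + (-2 + 0)*7 = 2 - 2*7 = 2 - 14 = -12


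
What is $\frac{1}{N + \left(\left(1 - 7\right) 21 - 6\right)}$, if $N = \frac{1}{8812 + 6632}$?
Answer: $- \frac{15444}{2038607} \approx -0.0075758$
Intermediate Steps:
$N = \frac{1}{15444} \approx 6.475 \cdot 10^{-5}$
$\frac{1}{N + \left(\left(1 - 7\right) 21 - 6\right)} = \frac{1}{\frac{1}{15444} + \left(\left(1 - 7\right) 21 - 6\right)} = \frac{1}{\frac{1}{15444} - 132} = \frac{1}{- \frac{2038607}{15444}} = - \frac{15444}{2038607}$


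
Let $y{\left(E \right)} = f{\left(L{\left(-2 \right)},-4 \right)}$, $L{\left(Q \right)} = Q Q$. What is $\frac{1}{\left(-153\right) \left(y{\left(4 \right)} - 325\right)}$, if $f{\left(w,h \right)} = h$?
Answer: $\frac{1}{50337} \approx 1.9866 \cdot 10^{-5}$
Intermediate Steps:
$L{\left(Q \right)} = Q^{2}$
$y{\left(E \right)} = -4$
$\frac{1}{\left(-153\right) \left(y{\left(4 \right)} - 325\right)} = \frac{1}{\left(-153\right) \left(-4 - 325\right)} = \frac{1}{\left(-153\right) \left(-329\right)} = \frac{1}{50337}$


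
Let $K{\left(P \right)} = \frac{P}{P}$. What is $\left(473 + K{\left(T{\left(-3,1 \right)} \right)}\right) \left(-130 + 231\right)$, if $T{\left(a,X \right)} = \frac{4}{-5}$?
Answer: $47874$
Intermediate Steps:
$T{\left(a,X \right)} = - \frac{4}{5}$ ($T{\left(a,X \right)} = 4 \left(- \frac{1}{5}\right) = - \frac{4}{5}$)
$K{\left(P \right)} = 1$
$\left(473 + K{\left(T{\left(-3,1 \right)} \right)}\right) \left(-130 + 231\right) = \left(473 + 1\right) \left(-130 + 231\right) = 474 \cdot 101 = 47874$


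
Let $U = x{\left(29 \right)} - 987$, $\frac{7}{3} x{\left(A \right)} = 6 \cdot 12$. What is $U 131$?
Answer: $- \frac{876783}{7} \approx -1.2525 \cdot 10^{5}$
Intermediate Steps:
$x{\left(A \right)} = \frac{216}{7}$ ($x{\left(A \right)} = \frac{3 \cdot 6 \cdot 12}{7} = \frac{3}{7} \cdot 72 = \frac{216}{7}$)
$U = - \frac{6693}{7}$ ($U = \frac{216}{7} - 987 = - \frac{6693}{7} \approx -956.14$)
$U 131 = \left(- \frac{6693}{7}\right) 131 = - \frac{876783}{7}$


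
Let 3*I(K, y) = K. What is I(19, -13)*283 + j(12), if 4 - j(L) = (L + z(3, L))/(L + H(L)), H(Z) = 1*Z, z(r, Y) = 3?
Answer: 43097/24 ≈ 1795.7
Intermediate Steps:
H(Z) = Z
I(K, y) = K/3
j(L) = 4 - (3 + L)/(2*L) (j(L) = 4 - (L + 3)/(L + L) = 4 - (3 + L)/(2*L))
I(19, -13)*283 + j(12) = ((1/3)*19)*283 + (1/2)*(-3 + 7*12)/12 = (19/3)*283 + (1/2)*(1/12)*(-3 + 84) = 5377/3 + (1/2)*(1/12)*81 = 5377/3 + 27/8 = 43097/24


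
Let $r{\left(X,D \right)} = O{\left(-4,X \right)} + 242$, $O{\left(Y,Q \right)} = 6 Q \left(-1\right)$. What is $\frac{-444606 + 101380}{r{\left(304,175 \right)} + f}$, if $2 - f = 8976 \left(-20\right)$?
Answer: $- \frac{171613}{88970} \approx -1.9289$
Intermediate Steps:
$f = 179522$ ($f = 2 - 8976 \left(-20\right) = 2 - -179520 = 2 + 179520 = 179522$)
$O{\left(Y,Q \right)} = - 6 Q$
$r{\left(X,D \right)} = 242 - 6 X$ ($r{\left(X,D \right)} = - 6 X + 242 = 242 - 6 X$)
$\frac{-444606 + 101380}{r{\left(304,175 \right)} + f} = \frac{-444606 + 101380}{\left(242 - 1824\right) + 179522} = - \frac{343226}{\left(242 - 1824\right) + 179522} = - \frac{343226}{-1582 + 179522} = - \frac{343226}{177940} = \left(-343226\right) \frac{1}{177940} = - \frac{171613}{88970}$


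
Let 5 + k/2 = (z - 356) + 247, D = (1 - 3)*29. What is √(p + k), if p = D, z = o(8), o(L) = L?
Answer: 3*I*√30 ≈ 16.432*I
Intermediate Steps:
z = 8
D = -58 (D = -2*29 = -58)
p = -58
k = -212 (k = -10 + 2*((8 - 356) + 247) = -10 + 2*(-348 + 247) = -10 + 2*(-101) = -10 - 202 = -212)
√(p + k) = √(-58 - 212) = √(-270) = 3*I*√30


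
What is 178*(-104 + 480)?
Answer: 66928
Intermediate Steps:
178*(-104 + 480) = 178*376 = 66928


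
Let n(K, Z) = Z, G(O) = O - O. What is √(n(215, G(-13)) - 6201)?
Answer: 3*I*√689 ≈ 78.746*I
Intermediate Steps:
G(O) = 0
√(n(215, G(-13)) - 6201) = √(0 - 6201) = √(-6201) = 3*I*√689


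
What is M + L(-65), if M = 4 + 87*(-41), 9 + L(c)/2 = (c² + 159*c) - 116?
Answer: -16033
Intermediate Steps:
L(c) = -250 + 2*c² + 318*c (L(c) = -18 + 2*((c² + 159*c) - 116) = -18 + 2*(-116 + c² + 159*c) = -18 + (-232 + 2*c² + 318*c) = -250 + 2*c² + 318*c)
M = -3563 (M = 4 - 3567 = -3563)
M + L(-65) = -3563 + (-250 + 2*(-65)² + 318*(-65)) = -3563 + (-250 + 2*4225 - 20670) = -3563 + (-250 + 8450 - 20670) = -3563 - 12470 = -16033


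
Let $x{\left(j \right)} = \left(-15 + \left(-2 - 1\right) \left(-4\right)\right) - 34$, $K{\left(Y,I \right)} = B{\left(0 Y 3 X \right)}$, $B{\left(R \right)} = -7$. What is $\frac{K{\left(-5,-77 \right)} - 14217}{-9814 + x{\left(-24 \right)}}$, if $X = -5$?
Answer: $\frac{14224}{9851} \approx 1.4439$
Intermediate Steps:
$K{\left(Y,I \right)} = -7$
$x{\left(j \right)} = -37$ ($x{\left(j \right)} = \left(-15 - -12\right) - 34 = \left(-15 + 12\right) - 34 = -3 - 34 = -37$)
$\frac{K{\left(-5,-77 \right)} - 14217}{-9814 + x{\left(-24 \right)}} = \frac{-7 - 14217}{-9814 - 37} = - \frac{14224}{-9851} = \left(-14224\right) \left(- \frac{1}{9851}\right) = \frac{14224}{9851}$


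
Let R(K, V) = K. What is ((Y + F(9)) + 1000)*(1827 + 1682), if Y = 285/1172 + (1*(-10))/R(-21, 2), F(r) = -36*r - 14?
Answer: 57234769141/24612 ≈ 2.3255e+6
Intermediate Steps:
F(r) = -14 - 36*r
Y = 17705/24612 (Y = 285/1172 + (1*(-10))/(-21) = 285*(1/1172) - 10*(-1/21) = 285/1172 + 10/21 = 17705/24612 ≈ 0.71936)
((Y + F(9)) + 1000)*(1827 + 1682) = ((17705/24612 + (-14 - 36*9)) + 1000)*(1827 + 1682) = ((17705/24612 + (-14 - 324)) + 1000)*3509 = ((17705/24612 - 338) + 1000)*3509 = (-8301151/24612 + 1000)*3509 = (16310849/24612)*3509 = 57234769141/24612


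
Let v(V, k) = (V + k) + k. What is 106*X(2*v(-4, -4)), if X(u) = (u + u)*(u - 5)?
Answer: 147552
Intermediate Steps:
v(V, k) = V + 2*k
X(u) = 2*u*(-5 + u) (X(u) = (2*u)*(-5 + u) = 2*u*(-5 + u))
106*X(2*v(-4, -4)) = 106*(2*(2*(-4 + 2*(-4)))*(-5 + 2*(-4 + 2*(-4)))) = 106*(2*(2*(-4 - 8))*(-5 + 2*(-4 - 8))) = 106*(2*(2*(-12))*(-5 + 2*(-12))) = 106*(2*(-24)*(-5 - 24)) = 106*(2*(-24)*(-29)) = 106*1392 = 147552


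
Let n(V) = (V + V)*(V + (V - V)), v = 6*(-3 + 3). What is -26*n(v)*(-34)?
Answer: 0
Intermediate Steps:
v = 0 (v = 6*0 = 0)
n(V) = 2*V² (n(V) = (2*V)*(V + 0) = (2*V)*V = 2*V²)
-26*n(v)*(-34) = -52*0²*(-34) = -52*0*(-34) = -26*0*(-34) = 0*(-34) = 0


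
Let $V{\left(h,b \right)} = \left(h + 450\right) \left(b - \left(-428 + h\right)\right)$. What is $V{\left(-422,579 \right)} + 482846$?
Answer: $522858$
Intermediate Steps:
$V{\left(h,b \right)} = \left(450 + h\right) \left(428 + b - h\right)$
$V{\left(-422,579 \right)} + 482846 = \left(192600 - \left(-422\right)^{2} - -9284 + 450 \cdot 579 + 579 \left(-422\right)\right) + 482846 = \left(192600 - 178084 + 9284 + 260550 - 244338\right) + 482846 = 40012 + 482846 = 522858$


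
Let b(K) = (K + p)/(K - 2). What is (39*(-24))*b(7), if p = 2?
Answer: -8424/5 ≈ -1684.8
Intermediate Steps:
b(K) = (2 + K)/(-2 + K) (b(K) = (K + 2)/(K - 2) = (2 + K)/(-2 + K))
(39*(-24))*b(7) = (39*(-24))*((2 + 7)/(-2 + 7)) = -936*9/5 = -8424/5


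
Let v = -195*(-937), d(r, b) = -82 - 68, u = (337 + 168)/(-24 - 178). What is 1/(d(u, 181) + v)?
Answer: 1/182565 ≈ 5.4775e-6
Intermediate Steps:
u = -5/2 (u = 505/(-202) = 505*(-1/202) = -5/2 ≈ -2.5000)
d(r, b) = -150
v = 182715
1/(d(u, 181) + v) = 1/(-150 + 182715) = 1/182565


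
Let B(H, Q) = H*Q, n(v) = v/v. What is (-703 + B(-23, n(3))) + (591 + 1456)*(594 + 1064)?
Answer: 3393200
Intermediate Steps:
n(v) = 1
(-703 + B(-23, n(3))) + (591 + 1456)*(594 + 1064) = (-703 - 23*1) + (591 + 1456)*(594 + 1064) = (-703 - 23) + 2047*1658 = -726 + 3393926 = 3393200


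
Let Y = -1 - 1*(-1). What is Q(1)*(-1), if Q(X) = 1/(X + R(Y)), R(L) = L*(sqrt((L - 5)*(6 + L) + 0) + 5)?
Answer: -1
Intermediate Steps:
Y = 0 (Y = -1 + 1 = 0)
R(L) = L*(5 + sqrt((-5 + L)*(6 + L))) (R(L) = L*(sqrt((-5 + L)*(6 + L) + 0) + 5) = L*(sqrt((-5 + L)*(6 + L)) + 5) = L*(5 + sqrt((-5 + L)*(6 + L))))
Q(X) = 1/X (Q(X) = 1/(X + 0*(5 + sqrt(-30 + 0 + 0**2))) = 1/(X + 0*(5 + sqrt(-30 + 0 + 0))) = 1/(X + 0*(5 + sqrt(-30))) = 1/(X + 0*(5 + I*sqrt(30))) = 1/(X + 0) = 1/X)
Q(1)*(-1) = -1/1 = 1*(-1) = -1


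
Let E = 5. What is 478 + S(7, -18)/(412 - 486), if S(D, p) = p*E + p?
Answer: 17740/37 ≈ 479.46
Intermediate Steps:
S(D, p) = 6*p (S(D, p) = p*5 + p = 5*p + p = 6*p)
478 + S(7, -18)/(412 - 486) = 478 + (6*(-18))/(412 - 486) = 478 - 108/(-74) = 478 - 108*(-1/74) = 478 + 54/37 = 17740/37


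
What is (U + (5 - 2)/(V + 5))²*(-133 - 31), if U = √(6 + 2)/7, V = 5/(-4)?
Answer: -161376/1225 - 2624*√2/35 ≈ -237.76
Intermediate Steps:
V = -5/4 (V = 5*(-¼) = -5/4 ≈ -1.2500)
U = 2*√2/7 (U = √8*(⅐) = (2*√2)*(⅐) = 2*√2/7 ≈ 0.40406)
(U + (5 - 2)/(V + 5))²*(-133 - 31) = (2*√2/7 + (5 - 2)/(-5/4 + 5))²*(-133 - 31) = (2*√2/7 + 3/(15/4))²*(-164) = (2*√2/7 + 3*(4/15))²*(-164) = (2*√2/7 + ⅘)²*(-164) = (⅘ + 2*√2/7)²*(-164) = -164*(⅘ + 2*√2/7)²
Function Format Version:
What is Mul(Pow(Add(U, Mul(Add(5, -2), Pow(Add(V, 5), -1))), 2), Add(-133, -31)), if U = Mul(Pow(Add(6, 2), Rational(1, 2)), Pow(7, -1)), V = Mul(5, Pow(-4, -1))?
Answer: Add(Rational(-161376, 1225), Mul(Rational(-2624, 35), Pow(2, Rational(1, 2)))) ≈ -237.76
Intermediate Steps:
V = Rational(-5, 4) (V = Mul(5, Rational(-1, 4)) = Rational(-5, 4) ≈ -1.2500)
U = Mul(Rational(2, 7), Pow(2, Rational(1, 2))) (U = Mul(Pow(8, Rational(1, 2)), Rational(1, 7)) = Mul(Mul(2, Pow(2, Rational(1, 2))), Rational(1, 7)) = Mul(Rational(2, 7), Pow(2, Rational(1, 2))) ≈ 0.40406)
Mul(Pow(Add(U, Mul(Add(5, -2), Pow(Add(V, 5), -1))), 2), Add(-133, -31)) = Mul(Pow(Add(Mul(Rational(2, 7), Pow(2, Rational(1, 2))), Mul(Add(5, -2), Pow(Add(Rational(-5, 4), 5), -1))), 2), Add(-133, -31)) = Mul(Pow(Add(Mul(Rational(2, 7), Pow(2, Rational(1, 2))), Mul(3, Pow(Rational(15, 4), -1))), 2), -164) = Mul(Pow(Add(Mul(Rational(2, 7), Pow(2, Rational(1, 2))), Mul(3, Rational(4, 15))), 2), -164) = Mul(Pow(Add(Mul(Rational(2, 7), Pow(2, Rational(1, 2))), Rational(4, 5)), 2), -164) = Mul(Pow(Add(Rational(4, 5), Mul(Rational(2, 7), Pow(2, Rational(1, 2)))), 2), -164) = Mul(-164, Pow(Add(Rational(4, 5), Mul(Rational(2, 7), Pow(2, Rational(1, 2)))), 2))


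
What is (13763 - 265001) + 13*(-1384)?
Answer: -269230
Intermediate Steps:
(13763 - 265001) + 13*(-1384) = -251238 - 17992 = -269230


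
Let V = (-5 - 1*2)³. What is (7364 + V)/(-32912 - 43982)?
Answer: -7021/76894 ≈ -0.091308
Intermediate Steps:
V = -343 (V = (-5 - 2)³ = (-7)³ = -343)
(7364 + V)/(-32912 - 43982) = (7364 - 343)/(-32912 - 43982) = 7021/(-76894) = 7021*(-1/76894) = -7021/76894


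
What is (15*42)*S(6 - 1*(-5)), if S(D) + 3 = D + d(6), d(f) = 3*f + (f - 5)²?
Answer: 17010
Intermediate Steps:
d(f) = (-5 + f)² + 3*f (d(f) = 3*f + (-5 + f)² = (-5 + f)² + 3*f)
S(D) = 16 + D (S(D) = -3 + (D + ((-5 + 6)² + 3*6)) = -3 + (D + (1² + 18)) = -3 + (D + (1 + 18)) = -3 + (D + 19) = -3 + (19 + D) = 16 + D)
(15*42)*S(6 - 1*(-5)) = (15*42)*(16 + (6 - 1*(-5))) = 630*(16 + (6 + 5)) = 630*(16 + 11) = 630*27 = 17010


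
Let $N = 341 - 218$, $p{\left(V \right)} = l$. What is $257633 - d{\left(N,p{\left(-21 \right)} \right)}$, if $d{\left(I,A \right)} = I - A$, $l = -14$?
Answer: $257496$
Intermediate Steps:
$p{\left(V \right)} = -14$
$N = 123$ ($N = 341 - 218 = 123$)
$257633 - d{\left(N,p{\left(-21 \right)} \right)} = 257633 - \left(123 - -14\right) = 257633 - \left(123 + 14\right) = 257633 - 137 = 257496$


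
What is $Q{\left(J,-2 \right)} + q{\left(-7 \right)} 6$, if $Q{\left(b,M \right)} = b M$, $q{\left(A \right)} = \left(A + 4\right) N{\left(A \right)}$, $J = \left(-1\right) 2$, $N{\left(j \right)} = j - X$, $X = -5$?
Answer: $40$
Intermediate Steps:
$N{\left(j \right)} = 5 + j$ ($N{\left(j \right)} = j - -5 = j + 5 = 5 + j$)
$J = -2$
$q{\left(A \right)} = \left(4 + A\right) \left(5 + A\right)$ ($q{\left(A \right)} = \left(A + 4\right) \left(5 + A\right) = \left(4 + A\right) \left(5 + A\right)$)
$Q{\left(b,M \right)} = M b$
$Q{\left(J,-2 \right)} + q{\left(-7 \right)} 6 = \left(-2\right) \left(-2\right) + \left(4 - 7\right) \left(5 - 7\right) 6 = 4 + \left(-3\right) \left(-2\right) 6 = 4 + 6 \cdot 6 = 4 + 36 = 40$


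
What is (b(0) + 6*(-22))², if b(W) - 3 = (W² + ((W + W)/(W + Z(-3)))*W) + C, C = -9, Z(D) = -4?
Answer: 19044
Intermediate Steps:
b(W) = -6 + W² + 2*W²/(-4 + W) (b(W) = 3 + ((W² + ((W + W)/(W - 4))*W) - 9) = 3 + ((W² + ((2*W)/(-4 + W))*W) - 9) = 3 + ((W² + (2*W/(-4 + W))*W) - 9) = 3 + ((W² + 2*W²/(-4 + W)) - 9) = 3 + (-9 + W² + 2*W²/(-4 + W)) = -6 + W² + 2*W²/(-4 + W))
(b(0) + 6*(-22))² = ((24 + 0³ - 6*0 - 2*0²)/(-4 + 0) + 6*(-22))² = ((24 + 0 + 0 - 2*0)/(-4) - 132)² = (-(24 + 0 + 0 + 0)/4 - 132)² = (-¼*24 - 132)² = (-6 - 132)² = (-138)² = 19044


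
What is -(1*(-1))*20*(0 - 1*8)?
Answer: -160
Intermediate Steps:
-(1*(-1))*20*(0 - 1*8) = -(-1*20)*(0 - 8) = -(-20)*(-8) = -1*160 = -160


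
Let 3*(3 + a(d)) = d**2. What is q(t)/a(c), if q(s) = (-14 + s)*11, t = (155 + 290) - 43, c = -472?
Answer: 12804/222775 ≈ 0.057475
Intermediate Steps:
t = 402 (t = 445 - 43 = 402)
a(d) = -3 + d**2/3
q(s) = -154 + 11*s
q(t)/a(c) = (-154 + 11*402)/(-3 + (1/3)*(-472)**2) = (-154 + 4422)/(-3 + (1/3)*222784) = 4268/(-3 + 222784/3) = 4268/(222775/3) = 4268*(3/222775) = 12804/222775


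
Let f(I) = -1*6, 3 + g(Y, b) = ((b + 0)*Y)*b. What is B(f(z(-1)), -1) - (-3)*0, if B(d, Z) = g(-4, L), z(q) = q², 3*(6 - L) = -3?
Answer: -199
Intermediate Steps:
L = 7 (L = 6 - ⅓*(-3) = 6 + 1 = 7)
g(Y, b) = -3 + Y*b² (g(Y, b) = -3 + ((b + 0)*Y)*b = -3 + (b*Y)*b = -3 + (Y*b)*b = -3 + Y*b²)
f(I) = -6
B(d, Z) = -199 (B(d, Z) = -3 - 4*7² = -3 - 4*49 = -3 - 196 = -199)
B(f(z(-1)), -1) - (-3)*0 = -199 - (-3)*0 = -199 - 3*0 = -199 + 0 = -199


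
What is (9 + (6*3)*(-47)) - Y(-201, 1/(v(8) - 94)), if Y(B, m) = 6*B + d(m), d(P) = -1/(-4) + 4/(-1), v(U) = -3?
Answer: 1491/4 ≈ 372.75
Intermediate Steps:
d(P) = -15/4 (d(P) = -1*(-1/4) + 4*(-1) = 1/4 - 4 = -15/4)
Y(B, m) = -15/4 + 6*B (Y(B, m) = 6*B - 15/4 = -15/4 + 6*B)
(9 + (6*3)*(-47)) - Y(-201, 1/(v(8) - 94)) = (9 + (6*3)*(-47)) - (-15/4 + 6*(-201)) = (9 + 18*(-47)) - (-15/4 - 1206) = (9 - 846) - 1*(-4839/4) = -837 + 4839/4 = 1491/4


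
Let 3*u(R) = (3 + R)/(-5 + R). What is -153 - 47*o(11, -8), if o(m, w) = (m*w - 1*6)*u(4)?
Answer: -31385/3 ≈ -10462.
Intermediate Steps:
u(R) = (3 + R)/(3*(-5 + R)) (u(R) = ((3 + R)/(-5 + R))/3 = (3 + R)/(3*(-5 + R)))
o(m, w) = 14 - 7*m*w/3 (o(m, w) = (m*w - 1*6)*((3 + 4)/(3*(-5 + 4))) = (m*w - 6)*((⅓)*7/(-1)) = (-6 + m*w)*((⅓)*(-1)*7) = (-6 + m*w)*(-7/3) = 14 - 7*m*w/3)
-153 - 47*o(11, -8) = -153 - 47*(14 - 7/3*11*(-8)) = -153 - 47*(14 + 616/3) = -153 - 47*658/3 = -153 - 30926/3 = -31385/3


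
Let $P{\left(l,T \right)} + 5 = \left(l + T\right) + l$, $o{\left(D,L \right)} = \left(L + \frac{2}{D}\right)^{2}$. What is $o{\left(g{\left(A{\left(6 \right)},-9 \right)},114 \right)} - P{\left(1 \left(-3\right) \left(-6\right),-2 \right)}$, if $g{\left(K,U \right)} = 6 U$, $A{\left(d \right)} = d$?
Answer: $\frac{9446788}{729} \approx 12959.0$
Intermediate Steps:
$P{\left(l,T \right)} = -5 + T + 2 l$ ($P{\left(l,T \right)} = -5 + \left(\left(l + T\right) + l\right) = -5 + \left(\left(T + l\right) + l\right) = -5 + \left(T + 2 l\right) = -5 + T + 2 l$)
$o{\left(g{\left(A{\left(6 \right)},-9 \right)},114 \right)} - P{\left(1 \left(-3\right) \left(-6\right),-2 \right)} = \frac{\left(2 + 6 \left(-9\right) 114\right)^{2}}{2916} - \left(-5 - 2 + 2 \cdot 1 \left(-3\right) \left(-6\right)\right) = \frac{\left(2 - 6156\right)^{2}}{2916} - \left(-5 - 2 + 2 \left(\left(-3\right) \left(-6\right)\right)\right) = \frac{\left(2 - 6156\right)^{2}}{2916} - \left(-5 - 2 + 2 \cdot 18\right) = \frac{\left(-6154\right)^{2}}{2916} - \left(-5 - 2 + 36\right) = \frac{1}{2916} \cdot 37871716 - 29 = \frac{9467929}{729} - 29 = \frac{9446788}{729}$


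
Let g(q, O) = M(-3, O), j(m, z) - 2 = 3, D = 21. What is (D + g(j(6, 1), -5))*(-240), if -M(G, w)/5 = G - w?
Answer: -2640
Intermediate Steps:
j(m, z) = 5 (j(m, z) = 2 + 3 = 5)
M(G, w) = -5*G + 5*w (M(G, w) = -5*(G - w) = -5*G + 5*w)
g(q, O) = 15 + 5*O (g(q, O) = -5*(-3) + 5*O = 15 + 5*O)
(D + g(j(6, 1), -5))*(-240) = (21 + (15 + 5*(-5)))*(-240) = (21 + (15 - 25))*(-240) = (21 - 10)*(-240) = 11*(-240) = -2640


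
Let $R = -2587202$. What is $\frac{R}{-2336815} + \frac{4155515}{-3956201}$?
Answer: $\frac{524821354877}{9244909839815} \approx 0.056769$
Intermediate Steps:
$\frac{R}{-2336815} + \frac{4155515}{-3956201} = - \frac{2587202}{-2336815} + \frac{4155515}{-3956201} = \left(-2587202\right) \left(- \frac{1}{2336815}\right) + 4155515 \left(- \frac{1}{3956201}\right) = \frac{2587202}{2336815} - \frac{4155515}{3956201} = \frac{524821354877}{9244909839815}$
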